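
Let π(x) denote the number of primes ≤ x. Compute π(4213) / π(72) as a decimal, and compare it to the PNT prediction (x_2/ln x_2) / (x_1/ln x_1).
π(4213)/π(72) = 576/20 ≈ 28.8000;  PNT prediction ≈ 29.9840.

π(72) = 20 and π(4213) = 576, so π(4213)/π(72) ≈ 28.8000. The PNT-predicted ratio is (4213/ln(4213)) / (72/ln(72)) ≈ 29.9840. The two agree to within a few percent, as expected.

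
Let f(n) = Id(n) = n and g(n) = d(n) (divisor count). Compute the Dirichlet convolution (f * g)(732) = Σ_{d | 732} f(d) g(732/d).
(Id * d)(732) = 3465

Divisors of 732: [1, 2, 3, 4, 6, 12, 61, 122, 183, 244, 366, 732]. For each d | 732:
  d = 1: Id(1) · d(732/1) = 1 · 12 = 12
  d = 2: Id(2) · d(732/2) = 2 · 8 = 16
  d = 3: Id(3) · d(732/3) = 3 · 6 = 18
  d = 4: Id(4) · d(732/4) = 4 · 4 = 16
  d = 6: Id(6) · d(732/6) = 6 · 4 = 24
  d = 12: Id(12) · d(732/12) = 12 · 2 = 24
  d = 61: Id(61) · d(732/61) = 61 · 6 = 366
  d = 122: Id(122) · d(732/122) = 122 · 4 = 488
  d = 183: Id(183) · d(732/183) = 183 · 3 = 549
  d = 244: Id(244) · d(732/244) = 244 · 2 = 488
  d = 366: Id(366) · d(732/366) = 366 · 2 = 732
  d = 732: Id(732) · d(732/732) = 732 · 1 = 732
Summing: (Id * d)(732) = 12 + 16 + 18 + 16 + 24 + 24 + 366 + 488 + 549 + 488 + 732 + 732 = 3465.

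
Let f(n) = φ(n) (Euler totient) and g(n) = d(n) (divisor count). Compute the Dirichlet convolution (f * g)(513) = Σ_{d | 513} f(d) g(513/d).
(φ * d)(513) = 800

Divisors of 513: [1, 3, 9, 19, 27, 57, 171, 513]. For each d | 513:
  d = 1: φ(1) · d(513/1) = 1 · 8 = 8
  d = 3: φ(3) · d(513/3) = 2 · 6 = 12
  d = 9: φ(9) · d(513/9) = 6 · 4 = 24
  d = 19: φ(19) · d(513/19) = 18 · 4 = 72
  d = 27: φ(27) · d(513/27) = 18 · 2 = 36
  d = 57: φ(57) · d(513/57) = 36 · 3 = 108
  d = 171: φ(171) · d(513/171) = 108 · 2 = 216
  d = 513: φ(513) · d(513/513) = 324 · 1 = 324
Summing: (φ * d)(513) = 8 + 12 + 24 + 72 + 36 + 108 + 216 + 324 = 800.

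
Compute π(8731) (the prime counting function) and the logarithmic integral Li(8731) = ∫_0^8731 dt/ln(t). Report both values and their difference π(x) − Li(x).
π(8731) = 1088;  Li(8731) ≈ 1107.36;  π(x) − Li(x) ≈ -19.36.

Direct count of primes ≤ 8731 gives π(8731) = 1088. Numerical evaluation of the logarithmic integral gives Li(8731) ≈ 1107.36. The difference π(x) − Li(x) ≈ -19.36 is typically negative for small/moderate x (Li(x) overestimates), though Littlewood's theorem shows this sign changes infinitely often.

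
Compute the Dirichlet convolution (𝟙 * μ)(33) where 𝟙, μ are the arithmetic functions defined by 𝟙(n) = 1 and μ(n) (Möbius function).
(𝟙 * μ)(33) = 0

Divisors of 33: [1, 3, 11, 33]. For each d | 33:
  d = 1: 𝟙(1) · μ(33/1) = 1 · 1 = 1
  d = 3: 𝟙(3) · μ(33/3) = 1 · -1 = -1
  d = 11: 𝟙(11) · μ(33/11) = 1 · -1 = -1
  d = 33: 𝟙(33) · μ(33/33) = 1 · 1 = 1
Summing: (𝟙 * μ)(33) = 1 + -1 + -1 + 1 = 0.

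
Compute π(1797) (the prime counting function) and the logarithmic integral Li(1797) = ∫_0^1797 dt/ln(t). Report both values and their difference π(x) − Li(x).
π(1797) = 278;  Li(1797) ≈ 287.92;  π(x) − Li(x) ≈ -9.92.

Direct count of primes ≤ 1797 gives π(1797) = 278. Numerical evaluation of the logarithmic integral gives Li(1797) ≈ 287.92. The difference π(x) − Li(x) ≈ -9.92 is typically negative for small/moderate x (Li(x) overestimates), though Littlewood's theorem shows this sign changes infinitely often.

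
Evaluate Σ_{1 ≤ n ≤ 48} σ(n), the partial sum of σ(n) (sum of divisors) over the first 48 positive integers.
Σ_{n ≤ 48} σ(n) = 1930

Compute σ(n) for each 1 ≤ n ≤ 48: σ(1) = 1, σ(2) = 3, σ(3) = 4, σ(4) = 7, σ(5) = 6, σ(6) = 12, σ(7) = 8, σ(8) = 15, σ(9) = 13, σ(10) = 18, σ(11) = 12, σ(12) = 28, σ(13) = 14, σ(14) = 24, σ(15) = 24, σ(16) = 31, σ(17) = 18, σ(18) = 39, σ(19) = 20, σ(20) = 42, σ(21) = 32, σ(22) = 36, σ(23) = 24, σ(24) = 60, σ(25) = 31, σ(26) = 42, σ(27) = 40, σ(28) = 56, σ(29) = 30, σ(30) = 72, σ(31) = 32, σ(32) = 63, σ(33) = 48, σ(34) = 54, σ(35) = 48, σ(36) = 91, σ(37) = 38, σ(38) = 60, σ(39) = 56, σ(40) = 90, σ(41) = 42, σ(42) = 96, σ(43) = 44, σ(44) = 84, σ(45) = 78, σ(46) = 72, σ(47) = 48, σ(48) = 124. Summing all 48 values: 1930. (Average order: Σ_{n ≤ x} σ(n) ~ (π²/12) x². For x = 48, (π²/12)·48² ≈ 1894.96.)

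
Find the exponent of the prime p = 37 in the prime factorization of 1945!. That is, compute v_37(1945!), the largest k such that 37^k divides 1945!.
v_37(1945!) = 53

Legendre's formula: v_p(n!) = Σ_{k ≥ 1} ⌊n / p^k⌋. For p = 37, n = 1945, the terms are:
  ⌊1945/37^1⌋ = ⌊1945/37⌋ = 52
  ⌊1945/37^2⌋ = ⌊1945/1369⌋ = 1
(the next term ⌊1945/37^3⌋ = 0, terminating the sum). Summing: v_37(1945!) = 52 + 1 = 53.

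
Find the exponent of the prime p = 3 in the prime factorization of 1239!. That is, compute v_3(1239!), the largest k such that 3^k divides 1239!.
v_3(1239!) = 616

Legendre's formula: v_p(n!) = Σ_{k ≥ 1} ⌊n / p^k⌋. For p = 3, n = 1239, the terms are:
  ⌊1239/3^1⌋ = ⌊1239/3⌋ = 413
  ⌊1239/3^2⌋ = ⌊1239/9⌋ = 137
  ⌊1239/3^3⌋ = ⌊1239/27⌋ = 45
  ⌊1239/3^4⌋ = ⌊1239/81⌋ = 15
  ⌊1239/3^5⌋ = ⌊1239/243⌋ = 5
  ⌊1239/3^6⌋ = ⌊1239/729⌋ = 1
(the next term ⌊1239/3^7⌋ = 0, terminating the sum). Summing: v_3(1239!) = 413 + 137 + 45 + 15 + 5 + 1 = 616.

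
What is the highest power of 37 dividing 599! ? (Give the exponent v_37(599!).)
v_37(599!) = 16

Legendre's formula: v_p(n!) = Σ_{k ≥ 1} ⌊n / p^k⌋. For p = 37, n = 599, the terms are:
  ⌊599/37^1⌋ = ⌊599/37⌋ = 16
(the next term ⌊599/37^2⌋ = 0, terminating the sum). Summing: v_37(599!) = 16 = 16.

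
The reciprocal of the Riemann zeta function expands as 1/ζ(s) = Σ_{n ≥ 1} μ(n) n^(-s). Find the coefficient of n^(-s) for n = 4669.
μ(4669) = -1

Factor n = 4669 = 7 · 23 · 29. μ(n) = 0 if any exponent ≥ 2 (not squarefree); otherwise μ(n) = (−1)^{ω(n)} where ω(n) is the number of distinct prime factors. Applying: μ(4669) = -1.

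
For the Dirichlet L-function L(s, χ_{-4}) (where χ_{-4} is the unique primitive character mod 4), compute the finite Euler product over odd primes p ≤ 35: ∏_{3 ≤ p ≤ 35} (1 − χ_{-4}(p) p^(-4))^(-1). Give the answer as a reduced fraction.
∏ = 1870816715381797956556539609218365/1891731462842378884815364370202624

The odd primes p ≤ 35 are [3, 5, 7, 11, 13, 17, 19, 23, 29, 31]. For each, χ(p) = 1 if p ≡ 1 mod 4, χ(p) = −1 if p ≡ 3 mod 4. Taking (1 − χ(p)/p^4)^(-1) = p^4/(p^4 − χ(p)): (1 − (-1)/3^4)^(-1) · (1 − (1)/5^4)^(-1) · (1 − (-1)/7^4)^(-1) · (1 − (-1)/11^4)^(-1) · (1 − (1)/13^4)^(-1) · (1 − (1)/17^4)^(-1) · (1 − (-1)/19^4)^(-1) · (1 − (-1)/23^4)^(-1) · (1 − (1)/29^4)^(-1) · (1 − (-1)/31^4)^(-1) = 1870816715381797956556539609218365/1891731462842378884815364370202624.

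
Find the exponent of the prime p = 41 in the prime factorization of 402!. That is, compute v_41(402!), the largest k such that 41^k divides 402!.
v_41(402!) = 9

Legendre's formula: v_p(n!) = Σ_{k ≥ 1} ⌊n / p^k⌋. For p = 41, n = 402, the terms are:
  ⌊402/41^1⌋ = ⌊402/41⌋ = 9
(the next term ⌊402/41^2⌋ = 0, terminating the sum). Summing: v_41(402!) = 9 = 9.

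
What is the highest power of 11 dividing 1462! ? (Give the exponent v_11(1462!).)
v_11(1462!) = 145

Legendre's formula: v_p(n!) = Σ_{k ≥ 1} ⌊n / p^k⌋. For p = 11, n = 1462, the terms are:
  ⌊1462/11^1⌋ = ⌊1462/11⌋ = 132
  ⌊1462/11^2⌋ = ⌊1462/121⌋ = 12
  ⌊1462/11^3⌋ = ⌊1462/1331⌋ = 1
(the next term ⌊1462/11^4⌋ = 0, terminating the sum). Summing: v_11(1462!) = 132 + 12 + 1 = 145.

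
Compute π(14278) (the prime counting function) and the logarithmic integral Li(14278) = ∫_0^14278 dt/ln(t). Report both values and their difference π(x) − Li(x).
π(14278) = 1675;  Li(14278) ≈ 1701.35;  π(x) − Li(x) ≈ -26.35.

Direct count of primes ≤ 14278 gives π(14278) = 1675. Numerical evaluation of the logarithmic integral gives Li(14278) ≈ 1701.35. The difference π(x) − Li(x) ≈ -26.35 is typically negative for small/moderate x (Li(x) overestimates), though Littlewood's theorem shows this sign changes infinitely often.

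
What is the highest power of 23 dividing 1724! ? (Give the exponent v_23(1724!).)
v_23(1724!) = 77

Legendre's formula: v_p(n!) = Σ_{k ≥ 1} ⌊n / p^k⌋. For p = 23, n = 1724, the terms are:
  ⌊1724/23^1⌋ = ⌊1724/23⌋ = 74
  ⌊1724/23^2⌋ = ⌊1724/529⌋ = 3
(the next term ⌊1724/23^3⌋ = 0, terminating the sum). Summing: v_23(1724!) = 74 + 3 = 77.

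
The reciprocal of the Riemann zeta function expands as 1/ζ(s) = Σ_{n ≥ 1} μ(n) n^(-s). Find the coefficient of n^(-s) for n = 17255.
μ(17255) = 1

Factor n = 17255 = 5 · 7 · 17 · 29. μ(n) = 0 if any exponent ≥ 2 (not squarefree); otherwise μ(n) = (−1)^{ω(n)} where ω(n) is the number of distinct prime factors. Applying: μ(17255) = 1.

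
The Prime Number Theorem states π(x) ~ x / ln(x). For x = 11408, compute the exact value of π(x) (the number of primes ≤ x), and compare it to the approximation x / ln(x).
π(11408) = 1376;  x/ln(x) ≈ 1221.14;  relative error ≈ 11.25%.

Directly count primes up to 11408: π(11408) = 1376. The PNT approximation gives 11408/ln(11408) ≈ 11408/9.34207 ≈ 1221.14. Relative error (π(x) − x/ln(x)) / π(x) ≈ 11.25%; the approximation is known to undercount slightly (Li(x) is a better estimate).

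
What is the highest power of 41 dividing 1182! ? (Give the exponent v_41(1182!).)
v_41(1182!) = 28

Legendre's formula: v_p(n!) = Σ_{k ≥ 1} ⌊n / p^k⌋. For p = 41, n = 1182, the terms are:
  ⌊1182/41^1⌋ = ⌊1182/41⌋ = 28
(the next term ⌊1182/41^2⌋ = 0, terminating the sum). Summing: v_41(1182!) = 28 = 28.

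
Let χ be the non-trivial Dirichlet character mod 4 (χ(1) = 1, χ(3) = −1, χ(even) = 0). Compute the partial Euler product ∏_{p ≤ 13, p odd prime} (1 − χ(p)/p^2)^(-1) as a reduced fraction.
∏ = 143143/156160

The odd primes p ≤ 13 are [3, 5, 7, 11, 13]. For each, χ(p) = 1 if p ≡ 1 mod 4, χ(p) = −1 if p ≡ 3 mod 4. Taking (1 − χ(p)/p^2)^(-1) = p^2/(p^2 − χ(p)): (1 − (-1)/3^2)^(-1) · (1 − (1)/5^2)^(-1) · (1 − (-1)/7^2)^(-1) · (1 − (-1)/11^2)^(-1) · (1 − (1)/13^2)^(-1) = 143143/156160.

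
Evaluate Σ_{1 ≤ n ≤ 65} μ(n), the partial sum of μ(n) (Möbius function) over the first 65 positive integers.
Σ_{n ≤ 65} μ(n) = 0

Compute μ(n) for each 1 ≤ n ≤ 65: μ(1) = 1, μ(2) = -1, μ(3) = -1, μ(4) = 0, μ(5) = -1, μ(6) = 1, μ(7) = -1, μ(8) = 0, μ(9) = 0, μ(10) = 1, μ(11) = -1, μ(12) = 0, μ(13) = -1, μ(14) = 1, μ(15) = 1, μ(16) = 0, μ(17) = -1, μ(18) = 0, μ(19) = -1, μ(20) = 0, μ(21) = 1, μ(22) = 1, μ(23) = -1, μ(24) = 0, μ(25) = 0, μ(26) = 1, μ(27) = 0, μ(28) = 0, μ(29) = -1, μ(30) = -1, μ(31) = -1, μ(32) = 0, μ(33) = 1, μ(34) = 1, μ(35) = 1, μ(36) = 0, μ(37) = -1, μ(38) = 1, μ(39) = 1, μ(40) = 0, μ(41) = -1, μ(42) = -1, μ(43) = -1, μ(44) = 0, μ(45) = 0, μ(46) = 1, μ(47) = -1, μ(48) = 0, μ(49) = 0, μ(50) = 0, μ(51) = 1, μ(52) = 0, μ(53) = -1, μ(54) = 0, μ(55) = 1, μ(56) = 0, μ(57) = 1, μ(58) = 1, μ(59) = -1, μ(60) = 0, μ(61) = -1, μ(62) = 1, μ(63) = 0, μ(64) = 0, μ(65) = 1. Summing all 65 values: 0. (Mertens function M(x) = Σ_{n ≤ x} μ(n); on average M(x) should be small (PNT ⟺ M(x) = o(x)).)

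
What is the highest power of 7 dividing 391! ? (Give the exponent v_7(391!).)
v_7(391!) = 63

Legendre's formula: v_p(n!) = Σ_{k ≥ 1} ⌊n / p^k⌋. For p = 7, n = 391, the terms are:
  ⌊391/7^1⌋ = ⌊391/7⌋ = 55
  ⌊391/7^2⌋ = ⌊391/49⌋ = 7
  ⌊391/7^3⌋ = ⌊391/343⌋ = 1
(the next term ⌊391/7^4⌋ = 0, terminating the sum). Summing: v_7(391!) = 55 + 7 + 1 = 63.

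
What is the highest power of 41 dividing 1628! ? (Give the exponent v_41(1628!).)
v_41(1628!) = 39

Legendre's formula: v_p(n!) = Σ_{k ≥ 1} ⌊n / p^k⌋. For p = 41, n = 1628, the terms are:
  ⌊1628/41^1⌋ = ⌊1628/41⌋ = 39
(the next term ⌊1628/41^2⌋ = 0, terminating the sum). Summing: v_41(1628!) = 39 = 39.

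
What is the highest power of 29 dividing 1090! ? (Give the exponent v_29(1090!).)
v_29(1090!) = 38

Legendre's formula: v_p(n!) = Σ_{k ≥ 1} ⌊n / p^k⌋. For p = 29, n = 1090, the terms are:
  ⌊1090/29^1⌋ = ⌊1090/29⌋ = 37
  ⌊1090/29^2⌋ = ⌊1090/841⌋ = 1
(the next term ⌊1090/29^3⌋ = 0, terminating the sum). Summing: v_29(1090!) = 37 + 1 = 38.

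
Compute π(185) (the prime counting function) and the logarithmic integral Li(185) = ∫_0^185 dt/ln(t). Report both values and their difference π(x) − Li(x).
π(185) = 42;  Li(185) ≈ 47.34;  π(x) − Li(x) ≈ -5.34.

Direct count of primes ≤ 185 gives π(185) = 42. Numerical evaluation of the logarithmic integral gives Li(185) ≈ 47.34. The difference π(x) − Li(x) ≈ -5.34 is typically negative for small/moderate x (Li(x) overestimates), though Littlewood's theorem shows this sign changes infinitely often.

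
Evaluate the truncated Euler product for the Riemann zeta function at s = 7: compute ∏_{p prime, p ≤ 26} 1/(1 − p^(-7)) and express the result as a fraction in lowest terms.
∏ = 48232764637425582400715871008195503014129789903328125/47833390398549347808770198286798982719063238904795968

The primes p ≤ 26 are [2, 3, 5, 7, 11, 13, 17, 19, 23]. For each prime, (1 − 1/p^7)^(-1) = p^7 / (p^7 − 1). The product is (1 − 1/2^7)^(-1), (1 − 1/3^7)^(-1), (1 − 1/5^7)^(-1), (1 − 1/7^7)^(-1), (1 − 1/11^7)^(-1), (1 − 1/13^7)^(-1), (1 − 1/17^7)^(-1), (1 − 1/19^7)^(-1), (1 − 1/23^7)^(-1) = ∏ p^7 / (p^7 − 1) = 48232764637425582400715871008195503014129789903328125/47833390398549347808770198286798982719063238904795968.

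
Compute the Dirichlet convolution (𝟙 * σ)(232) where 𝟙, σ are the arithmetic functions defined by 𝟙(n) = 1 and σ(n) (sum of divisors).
(𝟙 * σ)(232) = 806

Divisors of 232: [1, 2, 4, 8, 29, 58, 116, 232]. For each d | 232:
  d = 1: 𝟙(1) · σ(232/1) = 1 · 450 = 450
  d = 2: 𝟙(2) · σ(232/2) = 1 · 210 = 210
  d = 4: 𝟙(4) · σ(232/4) = 1 · 90 = 90
  d = 8: 𝟙(8) · σ(232/8) = 1 · 30 = 30
  d = 29: 𝟙(29) · σ(232/29) = 1 · 15 = 15
  d = 58: 𝟙(58) · σ(232/58) = 1 · 7 = 7
  d = 116: 𝟙(116) · σ(232/116) = 1 · 3 = 3
  d = 232: 𝟙(232) · σ(232/232) = 1 · 1 = 1
Summing: (𝟙 * σ)(232) = 450 + 210 + 90 + 30 + 15 + 7 + 3 + 1 = 806.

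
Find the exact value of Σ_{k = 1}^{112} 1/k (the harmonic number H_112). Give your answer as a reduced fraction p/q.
H_112 = 815184434573383335650686014939192934428778620497/153803387341307877636928566091115101174034840640

Direct summation: H_112 = 1 + 1/2 + ... + 1/112. The least common denominator is lcm(1, ..., 112) = 8459186303771933270031071135011330564571916235200; over this denominator the numerator is 8459186303771933270031071135011330564571916235200 + 4229593151885966635015535567505665282285958117600 + 2819728767923977756677023711670443521523972078400 + 2114796575942983317507767783752832641142979058800 + 1691837260754386654006214227002266112914383247040 + 1409864383961988878338511855835221760761986039200 + 1208455186253133324290153019287332937795988033600 + 1057398287971491658753883891876416320571489529400 + 939909589307992585559007903890147840507990692800 + 845918630377193327003107113501133056457191623520 + 769016936706539388184642830455575505870174203200 + 704932191980994439169255927917610880380993019600 + 650706638751687174617774702693179274197839710400 + 604227593126566662145076509643666468897994016800 + 563945753584795551335404742334088704304794415680 + 528699143985745829376941945938208160285744764700 + 497599194339525486472415949118313562621877425600 + 469954794653996292779503951945073920253995346400 + 445220331777470172106898480790070029714311380800 + 422959315188596663501553556750566528228595811760 + 402818395417711108096717673095777645931996011200 + 384508468353269694092321415227787752935087101600 + 367790708859649272610046571087449154981387662400 + 352466095990497219584627963958805440190496509800 + 338367452150877330801242845400453222582876649408 + 325353319375843587308887351346589637098919855200 + 313303196435997528519669301296715946835996897600 + 302113796563283331072538254821833234448997008400 + 291696079440411492070036935690045881536962628800 + 281972876792397775667702371167044352152397207840 + 272876977541030105484873262419720340792642459200 + 264349571992872914688470972969104080142872382350 + 256338978902179796061547610151858501956724734400 + 248799597169762743236207974559156781310938712800 + 241691037250626664858030603857466587559197606720 + 234977397326998146389751975972536960126997673200 + 228626656858700899190028949594900826069511249600 + 222610165888735086053449240395035014857155690400 + 216902212917229058205924900897726424732613236800 + 211479657594298331750776778375283264114297905880 + 206321617165169104147099295975886111331022347200 + 201409197708855554048358836547888822965998005600 + 196725262878417052791420258953751873594695726400 + 192254234176634847046160707613893876467543550800 + 187981917861598517111801580778029568101598138560 + 183895354429824636305023285543724577490693831200 + 179982687314296452553852577340666607756849281600 + 176233047995248609792313981979402720095248254900 + 172636455179019046327164717041047562542284004800 + 169183726075438665400621422700226611291438324704 + 165866398113175162157471983039437854207292475200 + 162676659687921793654443675673294818549459927600 + 159607288750413835283605115754930765369281438400 + 156651598217998764259834650648357973417998448800 + 153803387341307877636928566091115101174034840640 + 151056898281641665536269127410916617224498504200 + 148406777259156724035632826930023343238103793600 + 145848039720205746035018467845022940768481314400 + 143376039046981919831035103983242890924947732800 + 140986438396198887833851185583522176076198603920 + 138675185307736610984115920246087386304457643200 + 136438488770515052742436631209860170396321229600 + 134272798472570369365572557698592548643998670400 + 132174785996436457344235486484552040071436191175 + 130141327750337434923554940538635854839567942080 + 128169489451089898030773805075929250978362367200 + 126256511996596018955687628880766127829431585600 + 124399798584881371618103987279578390655469356400 + 122596902953216424203348857029149718327129220800 + 120845518625313332429015301928733293779598803360 + 119143469067210327746916494859314514993970651200 + 117488698663499073194875987986268480063498836600 + 115879264435231962603165358013853843350300222400 + 114313328429350449595014474797450413034755624800 + 112789150716959110267080948466817740860958883136 + 111305082944367543026724620197517507428577845200 + 109859562386648484026377547207939357981453457600 + 108451106458614529102962450448863212366306618400 + 107078307642682699620646470063434564108505268800 + 105739828797149165875388389187641632057148952940 + 104434398811999176173223100432238648945332299200 + 103160808582584552073549647987943055665511173600 + 101917907274360641807603266686883500777974894400 + 100704598854427777024179418273944411482999002800 + 99519838867905097294483189823662712524375485120 + 98362631439208526395710129476875936797347863200 + 97232026480137164023345645230015293845654209600 + 96127117088317423523080353806946938233771775400 + 95047037121032958090236754325970006343504676800 + 93990958930799258555900790389014784050799069280 + 92958091250241024945396386099025610599691387200 + 91947677214912318152511642771862288745346915600 + 90958992513676701828291087473240113597547486400 + 89991343657148226276926288670333303878424640800 + 89044066355494034421379696158014005942862276160 + 88116523997624304896156990989701360047624127450 + 87208106224452920309598671494962170768782641600 + 86318227589509523163582358520523781271142002400 + 85446326300726598687182536717286167318908244800 + 84591863037719332700310711350113305645719162352 + 83754319839326071980505654802092381827444715200 + 82933199056587581078735991519718927103646237600 + 82128022366717798738165739174867287034678798400 + 81338329843960896827221837836647409274729963800 + 80563679083542221619343534619155529186399202240 + 79803644375206917641802557877465382684640719200 + 79057815923102180093748328364591874435251553600 + 78325799108999382129917325324178986708999224400 + 77607213796072782293863037935883766647448772800 + 76901693670653938818464283045557550587017420320 + 76208885619566966396676316531633608689837083200 + 75528449140820832768134563705458308612249252100 = 44835143901536083460787730821655611393582824127335, so H_112 = 44835143901536083460787730821655611393582824127335/8459186303771933270031071135011330564571916235200; reducing by gcd(44835143901536083460787730821655611393582824127335, 8459186303771933270031071135011330564571916235200) = 55 gives 815184434573383335650686014939192934428778620497/153803387341307877636928566091115101174034840640 ≈ 5.30017. (The PNT-adjacent estimate ln(112) + γ ≈ 5.29571 matches within O(1/n).)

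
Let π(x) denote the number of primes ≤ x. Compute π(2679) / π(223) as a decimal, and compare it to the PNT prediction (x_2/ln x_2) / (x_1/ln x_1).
π(2679)/π(223) = 388/48 ≈ 8.0833;  PNT prediction ≈ 8.2297.

π(223) = 48 and π(2679) = 388, so π(2679)/π(223) ≈ 8.0833. The PNT-predicted ratio is (2679/ln(2679)) / (223/ln(223)) ≈ 8.2297. The two agree to within a few percent, as expected.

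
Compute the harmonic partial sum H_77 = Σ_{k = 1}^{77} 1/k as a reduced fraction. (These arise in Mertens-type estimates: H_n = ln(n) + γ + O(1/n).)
H_77 = 61303359776139104182852056677903/12441066073952429195098876987200

Direct summation: H_77 = 1 + 1/2 + ... + 1/77. The least common denominator is lcm(1, ..., 77) = 410555180440430163438262940577600; over this denominator the numerator is 410555180440430163438262940577600 + 205277590220215081719131470288800 + 136851726813476721146087646859200 + 102638795110107540859565735144400 + 82111036088086032687652588115520 + 68425863406738360573043823429600 + 58650740062918594776894705796800 + 51319397555053770429782867572200 + 45617242271158907048695882286400 + 41055518044043016343826294057760 + 37323198221857287585296630961600 + 34212931703369180286521911714800 + 31581167726186935649097149275200 + 29325370031459297388447352898400 + 27370345362695344229217529371840 + 25659698777526885214891433786100 + 24150304731790009614015467092800 + 22808621135579453524347941143200 + 21608167391601587549382260030400 + 20527759022021508171913147028880 + 19550246687639531592298235265600 + 18661599110928643792648315480800 + 17850225236540441888620127851200 + 17106465851684590143260955857400 + 16422207217617206537530517623104 + 15790583863093467824548574637600 + 15205747423719635682898627428800 + 14662685015729648694223676449200 + 14157075187601040118560791054400 + 13685172681347672114608764685920 + 13243715498078392368976223889600 + 12829849388763442607445716893050 + 12441066073952429195098876987200 + 12075152365895004807007733546400 + 11730148012583718955378941159360 + 11404310567789726762173970571600 + 11096085957849463876709809204800 + 10804083695800793774691130015200 + 10527055908728978549699049758400 + 10263879511010754085956573514440 + 10013540986351955205811291233600 + 9775123343819765796149117632800 + 9547794893963492172982859083200 + 9330799555464321896324157740400 + 9123448454231781409739176457280 + 8925112618270220944310063925600 + 8735216605115535392303466820800 + 8553232925842295071630477928700 + 8378677151845513539556386542400 + 8211103608808603268765258811552 + 8050101577263336538005155697600 + 7895291931546733912274287318800 + 7746324159253399310155904539200 + 7602873711859817841449313714400 + 7464639644371457517059326192320 + 7331342507864824347111838224600 + 7202722463867195849794086676800 + 7078537593800520059280395527200 + 6958562380346273956580727806400 + 6842586340673836057304382342960 + 6730412794105412515381359681600 + 6621857749039196184488111944800 + 6516748895879843864099411755200 + 6414924694381721303722858446525 + 6316233545237387129819429855040 + 6220533036976214597549438493600 + 6127689260304927812511387172800 + 6037576182947502403503866773200 + 5950075078846813962873375950400 + 5865074006291859477689470579680 + 5782467330146903710398069585600 + 5702155283894863381086985285800 + 5624043567677125526551547131200 + 5548042978924731938354904602400 + 5474069072539068845843505874368 + 5402041847900396887345565007600 + 5331885460265326797899518708800 = 2023010872612590438034117870370799, so H_77 = 2023010872612590438034117870370799/410555180440430163438262940577600; reducing by gcd(2023010872612590438034117870370799, 410555180440430163438262940577600) = 33 gives 61303359776139104182852056677903/12441066073952429195098876987200 ≈ 4.92750. (The PNT-adjacent estimate ln(77) + γ ≈ 4.92102 matches within O(1/n).)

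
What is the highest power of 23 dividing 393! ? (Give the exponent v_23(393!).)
v_23(393!) = 17

Legendre's formula: v_p(n!) = Σ_{k ≥ 1} ⌊n / p^k⌋. For p = 23, n = 393, the terms are:
  ⌊393/23^1⌋ = ⌊393/23⌋ = 17
(the next term ⌊393/23^2⌋ = 0, terminating the sum). Summing: v_23(393!) = 17 = 17.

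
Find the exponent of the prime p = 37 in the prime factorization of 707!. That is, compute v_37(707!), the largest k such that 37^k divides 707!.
v_37(707!) = 19

Legendre's formula: v_p(n!) = Σ_{k ≥ 1} ⌊n / p^k⌋. For p = 37, n = 707, the terms are:
  ⌊707/37^1⌋ = ⌊707/37⌋ = 19
(the next term ⌊707/37^2⌋ = 0, terminating the sum). Summing: v_37(707!) = 19 = 19.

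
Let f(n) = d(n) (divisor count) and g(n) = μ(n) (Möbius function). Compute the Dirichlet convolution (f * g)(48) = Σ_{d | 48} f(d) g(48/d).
(d * μ)(48) = 1

Divisors of 48: [1, 2, 3, 4, 6, 8, 12, 16, 24, 48]. For each d | 48:
  d = 1: d(1) · μ(48/1) = 1 · 0 = 0
  d = 2: d(2) · μ(48/2) = 2 · 0 = 0
  d = 3: d(3) · μ(48/3) = 2 · 0 = 0
  d = 4: d(4) · μ(48/4) = 3 · 0 = 0
  d = 6: d(6) · μ(48/6) = 4 · 0 = 0
  d = 8: d(8) · μ(48/8) = 4 · 1 = 4
  d = 12: d(12) · μ(48/12) = 6 · 0 = 0
  d = 16: d(16) · μ(48/16) = 5 · -1 = -5
  d = 24: d(24) · μ(48/24) = 8 · -1 = -8
  d = 48: d(48) · μ(48/48) = 10 · 1 = 10
Summing: (d * μ)(48) = 0 + 0 + 0 + 0 + 0 + 4 + 0 + -5 + -8 + 10 = 1.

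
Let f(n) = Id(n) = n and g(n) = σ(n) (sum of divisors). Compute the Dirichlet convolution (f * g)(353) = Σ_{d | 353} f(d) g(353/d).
(Id * σ)(353) = 707

Divisors of 353: [1, 353]. For each d | 353:
  d = 1: Id(1) · σ(353/1) = 1 · 354 = 354
  d = 353: Id(353) · σ(353/353) = 353 · 1 = 353
Summing: (Id * σ)(353) = 354 + 353 = 707.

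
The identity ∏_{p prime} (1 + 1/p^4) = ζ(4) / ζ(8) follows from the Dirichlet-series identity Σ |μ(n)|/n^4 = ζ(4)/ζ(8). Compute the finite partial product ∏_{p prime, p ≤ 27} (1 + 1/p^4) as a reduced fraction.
∏ = 577447917650941187656457324944/535704058713408612067696280625

The primes p ≤ 27 are [2, 3, 5, 7, 11, 13, 17, 19, 23]. For each, (1 + 1/p^4) = (p^4 + 1)/p^4. Multiplying these fractions over p ∈ [2, 3, 5, 7, 11, 13, 17, 19, 23] gives 577447917650941187656457324944/535704058713408612067696280625. (In the limit P → ∞ this tends to ζ(4)/ζ(8).)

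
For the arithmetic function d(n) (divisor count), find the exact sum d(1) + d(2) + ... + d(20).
Σ_{n ≤ 20} d(n) = 66

Compute d(n) for each 1 ≤ n ≤ 20: d(1) = 1, d(2) = 2, d(3) = 2, d(4) = 3, d(5) = 2, d(6) = 4, d(7) = 2, d(8) = 4, d(9) = 3, d(10) = 4, d(11) = 2, d(12) = 6, d(13) = 2, d(14) = 4, d(15) = 4, d(16) = 5, d(17) = 2, d(18) = 6, d(19) = 2, d(20) = 6. Summing all 20 values: 66. (Dirichlet's divisor formula: Σ_{n ≤ x} d(n) = x ln(x) + (2γ − 1) x + O(√x). For x = 20, the asymptotic estimate is ≈ 63.00.)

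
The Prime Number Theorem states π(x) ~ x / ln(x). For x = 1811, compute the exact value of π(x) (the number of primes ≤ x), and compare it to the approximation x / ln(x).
π(1811) = 280;  x/ln(x) ≈ 241.41;  relative error ≈ 13.78%.

Directly count primes up to 1811: π(1811) = 280. The PNT approximation gives 1811/ln(1811) ≈ 1811/7.50163 ≈ 241.41. Relative error (π(x) − x/ln(x)) / π(x) ≈ 13.78%; the approximation is known to undercount slightly (Li(x) is a better estimate).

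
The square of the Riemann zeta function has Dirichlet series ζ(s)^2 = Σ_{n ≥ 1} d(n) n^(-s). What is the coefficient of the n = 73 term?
d(73) = 2

ζ(s)^2 = (Σ 1/m^s)(Σ 1/k^s). The coefficient of 1/n^s in the product is the number of ordered pairs (m, k) with mk = n, which equals d(n). For n = 73, divisors are [1, 73], so d(73) = 2.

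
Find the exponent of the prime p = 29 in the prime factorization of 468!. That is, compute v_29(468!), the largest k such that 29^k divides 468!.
v_29(468!) = 16

Legendre's formula: v_p(n!) = Σ_{k ≥ 1} ⌊n / p^k⌋. For p = 29, n = 468, the terms are:
  ⌊468/29^1⌋ = ⌊468/29⌋ = 16
(the next term ⌊468/29^2⌋ = 0, terminating the sum). Summing: v_29(468!) = 16 = 16.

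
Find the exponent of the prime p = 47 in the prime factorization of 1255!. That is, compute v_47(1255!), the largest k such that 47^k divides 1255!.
v_47(1255!) = 26

Legendre's formula: v_p(n!) = Σ_{k ≥ 1} ⌊n / p^k⌋. For p = 47, n = 1255, the terms are:
  ⌊1255/47^1⌋ = ⌊1255/47⌋ = 26
(the next term ⌊1255/47^2⌋ = 0, terminating the sum). Summing: v_47(1255!) = 26 = 26.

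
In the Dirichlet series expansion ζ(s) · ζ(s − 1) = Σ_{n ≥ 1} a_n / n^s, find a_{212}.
σ(212) = 378

In the product (Σ m^0/m^s)(Σ k / k^s) = Σ (Σ_{d | n} d) / n^s, the coefficient of 1/n^s is σ(n) = Σ_{d | n} d. For n = 212, divisors are [1, 2, 4, 53, 106, 212]; summing: σ(212) = 378.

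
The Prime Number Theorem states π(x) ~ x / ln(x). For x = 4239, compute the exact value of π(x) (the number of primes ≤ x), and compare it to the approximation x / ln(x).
π(4239) = 580;  x/ln(x) ≈ 507.54;  relative error ≈ 12.49%.

Directly count primes up to 4239: π(4239) = 580. The PNT approximation gives 4239/ln(4239) ≈ 4239/8.35208 ≈ 507.54. Relative error (π(x) − x/ln(x)) / π(x) ≈ 12.49%; the approximation is known to undercount slightly (Li(x) is a better estimate).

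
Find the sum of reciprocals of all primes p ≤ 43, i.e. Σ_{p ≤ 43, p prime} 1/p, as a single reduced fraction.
Σ 1/p = 21460568175640361/13082761331670030

π(43) = 14, so the primes ≤ 43 are [2, 3, 5, 7, 11, 13, 17, 19, 23, 29, 31, 37, 41, 43]. Summing 1/p over these primes: 21460568175640361/13082761331670030 ≈ 1.6404. Mertens estimate ln ln(43) + 0.2615 ≈ 1.5862.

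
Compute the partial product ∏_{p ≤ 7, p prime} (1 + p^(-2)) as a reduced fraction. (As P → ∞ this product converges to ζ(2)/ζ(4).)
∏ = 650/441

The primes p ≤ 7 are [2, 3, 5, 7]. For each, (1 + 1/p^2) = (p^2 + 1)/p^2. Multiplying these fractions over p ∈ [2, 3, 5, 7] gives 650/441. (In the limit P → ∞ this tends to ζ(2)/ζ(4).)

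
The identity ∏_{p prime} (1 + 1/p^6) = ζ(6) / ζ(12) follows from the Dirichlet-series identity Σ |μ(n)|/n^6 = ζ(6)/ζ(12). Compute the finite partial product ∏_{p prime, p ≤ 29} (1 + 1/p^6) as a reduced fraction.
∏ = 31344089837749802352541348305925546573376360/30817336289378345714068650938087086407533397

The primes p ≤ 29 are [2, 3, 5, 7, 11, 13, 17, 19, 23, 29]. For each, (1 + 1/p^6) = (p^6 + 1)/p^6. Multiplying these fractions over p ∈ [2, 3, 5, 7, 11, 13, 17, 19, 23, 29] gives 31344089837749802352541348305925546573376360/30817336289378345714068650938087086407533397. (In the limit P → ∞ this tends to ζ(6)/ζ(12).)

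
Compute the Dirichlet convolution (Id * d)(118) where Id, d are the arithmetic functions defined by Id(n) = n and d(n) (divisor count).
(Id * d)(118) = 244

Divisors of 118: [1, 2, 59, 118]. For each d | 118:
  d = 1: Id(1) · d(118/1) = 1 · 4 = 4
  d = 2: Id(2) · d(118/2) = 2 · 2 = 4
  d = 59: Id(59) · d(118/59) = 59 · 2 = 118
  d = 118: Id(118) · d(118/118) = 118 · 1 = 118
Summing: (Id * d)(118) = 4 + 4 + 118 + 118 = 244.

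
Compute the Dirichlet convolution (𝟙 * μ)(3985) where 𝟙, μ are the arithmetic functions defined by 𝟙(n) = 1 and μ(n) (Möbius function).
(𝟙 * μ)(3985) = 0

Divisors of 3985: [1, 5, 797, 3985]. For each d | 3985:
  d = 1: 𝟙(1) · μ(3985/1) = 1 · 1 = 1
  d = 5: 𝟙(5) · μ(3985/5) = 1 · -1 = -1
  d = 797: 𝟙(797) · μ(3985/797) = 1 · -1 = -1
  d = 3985: 𝟙(3985) · μ(3985/3985) = 1 · 1 = 1
Summing: (𝟙 * μ)(3985) = 1 + -1 + -1 + 1 = 0.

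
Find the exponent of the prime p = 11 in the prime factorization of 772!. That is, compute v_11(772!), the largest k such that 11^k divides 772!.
v_11(772!) = 76

Legendre's formula: v_p(n!) = Σ_{k ≥ 1} ⌊n / p^k⌋. For p = 11, n = 772, the terms are:
  ⌊772/11^1⌋ = ⌊772/11⌋ = 70
  ⌊772/11^2⌋ = ⌊772/121⌋ = 6
(the next term ⌊772/11^3⌋ = 0, terminating the sum). Summing: v_11(772!) = 70 + 6 = 76.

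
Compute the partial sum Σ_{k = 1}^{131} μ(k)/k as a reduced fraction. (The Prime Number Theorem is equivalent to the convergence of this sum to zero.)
Σ μ(k)/k = -4282394934202784040475989054340166706696769726931/525896479052627740771371797072411912900610967452630

Values of μ(k) for 1 ≤ k ≤ 131: μ(1) = 1, μ(2) = -1, μ(3) = -1, μ(5) = -1, μ(6) = 1, μ(7) = -1, μ(10) = 1, μ(11) = -1, μ(13) = -1, μ(14) = 1, μ(15) = 1, μ(17) = -1, μ(19) = -1, μ(21) = 1, μ(22) = 1, μ(23) = -1, μ(26) = 1, μ(29) = -1, μ(30) = -1, μ(31) = -1, μ(33) = 1, μ(34) = 1, μ(35) = 1, μ(37) = -1, μ(38) = 1, μ(39) = 1, μ(41) = -1, μ(42) = -1, μ(43) = -1, μ(46) = 1, μ(47) = -1, μ(51) = 1, μ(53) = -1, μ(55) = 1, μ(57) = 1, μ(58) = 1, μ(59) = -1, μ(61) = -1, μ(62) = 1, μ(65) = 1, μ(66) = -1, μ(67) = -1, μ(69) = 1, μ(70) = -1, μ(71) = -1, μ(73) = -1, μ(74) = 1, μ(77) = 1, μ(78) = -1, μ(79) = -1, μ(82) = 1, μ(83) = -1, μ(85) = 1, μ(86) = 1, μ(87) = 1, μ(89) = -1, μ(91) = 1, μ(93) = 1, μ(94) = 1, μ(95) = 1, μ(97) = -1, μ(101) = -1, μ(102) = -1, μ(103) = -1, μ(105) = -1, μ(106) = 1, μ(107) = -1, μ(109) = -1, μ(110) = -1, μ(111) = 1, μ(113) = -1, μ(114) = -1, μ(115) = 1, μ(118) = 1, μ(119) = 1, μ(122) = 1, μ(123) = 1, μ(127) = -1, μ(129) = 1, μ(130) = -1, μ(131) = -1, with μ = 0 on non-squarefree integers. Summing μ(k)/k for k where μ(k) ≠ 0 gives -4282394934202784040475989054340166706696769726931/525896479052627740771371797072411912900610967452630 ≈ -0.0081. (PNT ⟺ this sum → 0 as n → ∞.)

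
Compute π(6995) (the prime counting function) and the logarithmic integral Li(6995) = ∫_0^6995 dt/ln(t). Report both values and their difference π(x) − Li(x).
π(6995) = 899;  Li(6995) ≈ 913.77;  π(x) − Li(x) ≈ -14.77.

Direct count of primes ≤ 6995 gives π(6995) = 899. Numerical evaluation of the logarithmic integral gives Li(6995) ≈ 913.77. The difference π(x) − Li(x) ≈ -14.77 is typically negative for small/moderate x (Li(x) overestimates), though Littlewood's theorem shows this sign changes infinitely often.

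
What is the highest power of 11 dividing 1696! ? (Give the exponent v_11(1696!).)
v_11(1696!) = 169

Legendre's formula: v_p(n!) = Σ_{k ≥ 1} ⌊n / p^k⌋. For p = 11, n = 1696, the terms are:
  ⌊1696/11^1⌋ = ⌊1696/11⌋ = 154
  ⌊1696/11^2⌋ = ⌊1696/121⌋ = 14
  ⌊1696/11^3⌋ = ⌊1696/1331⌋ = 1
(the next term ⌊1696/11^4⌋ = 0, terminating the sum). Summing: v_11(1696!) = 154 + 14 + 1 = 169.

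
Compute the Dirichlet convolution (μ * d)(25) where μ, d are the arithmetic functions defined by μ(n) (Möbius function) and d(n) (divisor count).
(μ * d)(25) = 1

Divisors of 25: [1, 5, 25]. For each d | 25:
  d = 1: μ(1) · d(25/1) = 1 · 3 = 3
  d = 5: μ(5) · d(25/5) = -1 · 2 = -2
  d = 25: μ(25) · d(25/25) = 0 · 1 = 0
Summing: (μ * d)(25) = 3 + -2 + 0 = 1.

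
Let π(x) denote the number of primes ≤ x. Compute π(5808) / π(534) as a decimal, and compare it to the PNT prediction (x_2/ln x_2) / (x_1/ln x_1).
π(5808)/π(534) = 762/99 ≈ 7.6970;  PNT prediction ≈ 7.8814.

π(534) = 99 and π(5808) = 762, so π(5808)/π(534) ≈ 7.6970. The PNT-predicted ratio is (5808/ln(5808)) / (534/ln(534)) ≈ 7.8814. The two agree to within a few percent, as expected.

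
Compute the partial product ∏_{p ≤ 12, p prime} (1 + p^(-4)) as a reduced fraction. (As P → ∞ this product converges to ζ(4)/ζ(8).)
∏ = 1918185173881/1779622700625

The primes p ≤ 12 are [2, 3, 5, 7, 11]. For each, (1 + 1/p^4) = (p^4 + 1)/p^4. Multiplying these fractions over p ∈ [2, 3, 5, 7, 11] gives 1918185173881/1779622700625. (In the limit P → ∞ this tends to ζ(4)/ζ(8).)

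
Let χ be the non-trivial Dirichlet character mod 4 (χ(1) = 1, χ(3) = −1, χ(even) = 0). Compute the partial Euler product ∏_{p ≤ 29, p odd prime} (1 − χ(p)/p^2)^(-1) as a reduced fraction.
∏ = 949136745811969/1035447238656000

The odd primes p ≤ 29 are [3, 5, 7, 11, 13, 17, 19, 23, 29]. For each, χ(p) = 1 if p ≡ 1 mod 4, χ(p) = −1 if p ≡ 3 mod 4. Taking (1 − χ(p)/p^2)^(-1) = p^2/(p^2 − χ(p)): (1 − (-1)/3^2)^(-1) · (1 − (1)/5^2)^(-1) · (1 − (-1)/7^2)^(-1) · (1 − (-1)/11^2)^(-1) · (1 − (1)/13^2)^(-1) · (1 − (1)/17^2)^(-1) · (1 − (-1)/19^2)^(-1) · (1 − (-1)/23^2)^(-1) · (1 − (1)/29^2)^(-1) = 949136745811969/1035447238656000.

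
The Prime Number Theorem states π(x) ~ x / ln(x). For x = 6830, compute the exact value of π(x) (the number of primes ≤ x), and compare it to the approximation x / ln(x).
π(6830) = 879;  x/ln(x) ≈ 773.58;  relative error ≈ 11.99%.

Directly count primes up to 6830: π(6830) = 879. The PNT approximation gives 6830/ln(6830) ≈ 6830/8.82908 ≈ 773.58. Relative error (π(x) − x/ln(x)) / π(x) ≈ 11.99%; the approximation is known to undercount slightly (Li(x) is a better estimate).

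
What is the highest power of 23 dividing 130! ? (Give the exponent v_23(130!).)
v_23(130!) = 5

Legendre's formula: v_p(n!) = Σ_{k ≥ 1} ⌊n / p^k⌋. For p = 23, n = 130, the terms are:
  ⌊130/23^1⌋ = ⌊130/23⌋ = 5
(the next term ⌊130/23^2⌋ = 0, terminating the sum). Summing: v_23(130!) = 5 = 5.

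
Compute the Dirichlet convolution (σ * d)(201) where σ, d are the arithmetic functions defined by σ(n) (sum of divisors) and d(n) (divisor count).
(σ * d)(201) = 420

Divisors of 201: [1, 3, 67, 201]. For each d | 201:
  d = 1: σ(1) · d(201/1) = 1 · 4 = 4
  d = 3: σ(3) · d(201/3) = 4 · 2 = 8
  d = 67: σ(67) · d(201/67) = 68 · 2 = 136
  d = 201: σ(201) · d(201/201) = 272 · 1 = 272
Summing: (σ * d)(201) = 4 + 8 + 136 + 272 = 420.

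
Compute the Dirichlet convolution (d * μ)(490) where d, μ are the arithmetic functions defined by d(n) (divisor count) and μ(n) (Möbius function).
(d * μ)(490) = 1

Divisors of 490: [1, 2, 5, 7, 10, 14, 35, 49, 70, 98, 245, 490]. For each d | 490:
  d = 1: d(1) · μ(490/1) = 1 · 0 = 0
  d = 2: d(2) · μ(490/2) = 2 · 0 = 0
  d = 5: d(5) · μ(490/5) = 2 · 0 = 0
  d = 7: d(7) · μ(490/7) = 2 · -1 = -2
  d = 10: d(10) · μ(490/10) = 4 · 0 = 0
  d = 14: d(14) · μ(490/14) = 4 · 1 = 4
  d = 35: d(35) · μ(490/35) = 4 · 1 = 4
  d = 49: d(49) · μ(490/49) = 3 · 1 = 3
  d = 70: d(70) · μ(490/70) = 8 · -1 = -8
  d = 98: d(98) · μ(490/98) = 6 · -1 = -6
  d = 245: d(245) · μ(490/245) = 6 · -1 = -6
  d = 490: d(490) · μ(490/490) = 12 · 1 = 12
Summing: (d * μ)(490) = 0 + 0 + 0 + -2 + 0 + 4 + 4 + 3 + -8 + -6 + -6 + 12 = 1.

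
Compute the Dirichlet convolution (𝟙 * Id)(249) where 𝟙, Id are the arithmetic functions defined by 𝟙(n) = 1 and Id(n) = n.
(𝟙 * Id)(249) = 336

Divisors of 249: [1, 3, 83, 249]. For each d | 249:
  d = 1: 𝟙(1) · Id(249/1) = 1 · 249 = 249
  d = 3: 𝟙(3) · Id(249/3) = 1 · 83 = 83
  d = 83: 𝟙(83) · Id(249/83) = 1 · 3 = 3
  d = 249: 𝟙(249) · Id(249/249) = 1 · 1 = 1
Summing: (𝟙 * Id)(249) = 249 + 83 + 3 + 1 = 336.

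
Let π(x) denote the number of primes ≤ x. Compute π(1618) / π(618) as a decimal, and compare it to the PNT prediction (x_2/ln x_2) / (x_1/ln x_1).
π(1618)/π(618) = 255/113 ≈ 2.2566;  PNT prediction ≈ 2.2771.

π(618) = 113 and π(1618) = 255, so π(1618)/π(618) ≈ 2.2566. The PNT-predicted ratio is (1618/ln(1618)) / (618/ln(618)) ≈ 2.2771. The two agree to within a few percent, as expected.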